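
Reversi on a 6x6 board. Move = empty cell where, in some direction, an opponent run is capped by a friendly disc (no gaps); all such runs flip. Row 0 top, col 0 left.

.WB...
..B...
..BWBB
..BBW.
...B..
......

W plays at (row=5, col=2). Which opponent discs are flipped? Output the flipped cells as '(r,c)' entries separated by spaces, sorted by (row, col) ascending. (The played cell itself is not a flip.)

Dir NW: first cell '.' (not opp) -> no flip
Dir N: first cell '.' (not opp) -> no flip
Dir NE: opp run (4,3) capped by W -> flip
Dir W: first cell '.' (not opp) -> no flip
Dir E: first cell '.' (not opp) -> no flip
Dir SW: edge -> no flip
Dir S: edge -> no flip
Dir SE: edge -> no flip

Answer: (4,3)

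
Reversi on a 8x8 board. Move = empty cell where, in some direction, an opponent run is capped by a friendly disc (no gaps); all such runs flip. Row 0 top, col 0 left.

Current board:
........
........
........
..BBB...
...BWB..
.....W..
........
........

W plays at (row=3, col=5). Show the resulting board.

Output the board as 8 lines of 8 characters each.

Answer: ........
........
........
..BBBW..
...BWW..
.....W..
........
........

Derivation:
Place W at (3,5); scan 8 dirs for brackets.
Dir NW: first cell '.' (not opp) -> no flip
Dir N: first cell '.' (not opp) -> no flip
Dir NE: first cell '.' (not opp) -> no flip
Dir W: opp run (3,4) (3,3) (3,2), next='.' -> no flip
Dir E: first cell '.' (not opp) -> no flip
Dir SW: first cell 'W' (not opp) -> no flip
Dir S: opp run (4,5) capped by W -> flip
Dir SE: first cell '.' (not opp) -> no flip
All flips: (4,5)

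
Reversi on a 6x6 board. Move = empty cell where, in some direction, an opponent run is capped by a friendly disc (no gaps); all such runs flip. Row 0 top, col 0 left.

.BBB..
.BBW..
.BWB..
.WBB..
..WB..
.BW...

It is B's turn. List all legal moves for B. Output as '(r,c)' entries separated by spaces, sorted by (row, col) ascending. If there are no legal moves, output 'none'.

Answer: (1,4) (2,4) (3,0) (4,1) (5,3)

Derivation:
(0,4): no bracket -> illegal
(1,4): flips 1 -> legal
(2,0): no bracket -> illegal
(2,4): flips 1 -> legal
(3,0): flips 1 -> legal
(4,0): no bracket -> illegal
(4,1): flips 2 -> legal
(5,3): flips 1 -> legal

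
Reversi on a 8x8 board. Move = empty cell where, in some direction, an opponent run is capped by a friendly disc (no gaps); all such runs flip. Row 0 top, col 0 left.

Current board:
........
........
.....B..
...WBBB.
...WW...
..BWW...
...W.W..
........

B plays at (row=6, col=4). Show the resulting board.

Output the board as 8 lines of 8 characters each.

Place B at (6,4); scan 8 dirs for brackets.
Dir NW: opp run (5,3), next='.' -> no flip
Dir N: opp run (5,4) (4,4) capped by B -> flip
Dir NE: first cell '.' (not opp) -> no flip
Dir W: opp run (6,3), next='.' -> no flip
Dir E: opp run (6,5), next='.' -> no flip
Dir SW: first cell '.' (not opp) -> no flip
Dir S: first cell '.' (not opp) -> no flip
Dir SE: first cell '.' (not opp) -> no flip
All flips: (4,4) (5,4)

Answer: ........
........
.....B..
...WBBB.
...WB...
..BWB...
...WBW..
........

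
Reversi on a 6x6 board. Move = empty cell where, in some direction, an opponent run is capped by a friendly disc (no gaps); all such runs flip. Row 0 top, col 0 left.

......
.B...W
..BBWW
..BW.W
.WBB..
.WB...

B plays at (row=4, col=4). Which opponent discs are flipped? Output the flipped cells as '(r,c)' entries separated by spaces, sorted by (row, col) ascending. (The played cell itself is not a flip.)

Answer: (3,3)

Derivation:
Dir NW: opp run (3,3) capped by B -> flip
Dir N: first cell '.' (not opp) -> no flip
Dir NE: opp run (3,5), next=edge -> no flip
Dir W: first cell 'B' (not opp) -> no flip
Dir E: first cell '.' (not opp) -> no flip
Dir SW: first cell '.' (not opp) -> no flip
Dir S: first cell '.' (not opp) -> no flip
Dir SE: first cell '.' (not opp) -> no flip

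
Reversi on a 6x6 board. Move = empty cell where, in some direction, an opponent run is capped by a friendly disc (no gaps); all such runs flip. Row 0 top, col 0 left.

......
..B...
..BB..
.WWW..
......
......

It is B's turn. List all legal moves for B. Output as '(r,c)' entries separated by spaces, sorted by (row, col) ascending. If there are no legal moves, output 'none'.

Answer: (4,0) (4,1) (4,2) (4,3) (4,4)

Derivation:
(2,0): no bracket -> illegal
(2,1): no bracket -> illegal
(2,4): no bracket -> illegal
(3,0): no bracket -> illegal
(3,4): no bracket -> illegal
(4,0): flips 1 -> legal
(4,1): flips 1 -> legal
(4,2): flips 1 -> legal
(4,3): flips 1 -> legal
(4,4): flips 1 -> legal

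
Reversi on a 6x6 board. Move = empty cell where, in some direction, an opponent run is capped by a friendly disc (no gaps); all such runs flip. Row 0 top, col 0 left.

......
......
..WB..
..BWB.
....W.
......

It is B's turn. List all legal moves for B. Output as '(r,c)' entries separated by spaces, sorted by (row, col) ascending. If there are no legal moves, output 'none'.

(1,1): no bracket -> illegal
(1,2): flips 1 -> legal
(1,3): no bracket -> illegal
(2,1): flips 1 -> legal
(2,4): no bracket -> illegal
(3,1): no bracket -> illegal
(3,5): no bracket -> illegal
(4,2): no bracket -> illegal
(4,3): flips 1 -> legal
(4,5): no bracket -> illegal
(5,3): no bracket -> illegal
(5,4): flips 1 -> legal
(5,5): no bracket -> illegal

Answer: (1,2) (2,1) (4,3) (5,4)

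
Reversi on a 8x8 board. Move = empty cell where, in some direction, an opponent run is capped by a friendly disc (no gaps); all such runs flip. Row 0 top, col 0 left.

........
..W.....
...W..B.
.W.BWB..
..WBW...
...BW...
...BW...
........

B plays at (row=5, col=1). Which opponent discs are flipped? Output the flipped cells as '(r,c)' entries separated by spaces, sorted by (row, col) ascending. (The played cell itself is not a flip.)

Answer: (4,2)

Derivation:
Dir NW: first cell '.' (not opp) -> no flip
Dir N: first cell '.' (not opp) -> no flip
Dir NE: opp run (4,2) capped by B -> flip
Dir W: first cell '.' (not opp) -> no flip
Dir E: first cell '.' (not opp) -> no flip
Dir SW: first cell '.' (not opp) -> no flip
Dir S: first cell '.' (not opp) -> no flip
Dir SE: first cell '.' (not opp) -> no flip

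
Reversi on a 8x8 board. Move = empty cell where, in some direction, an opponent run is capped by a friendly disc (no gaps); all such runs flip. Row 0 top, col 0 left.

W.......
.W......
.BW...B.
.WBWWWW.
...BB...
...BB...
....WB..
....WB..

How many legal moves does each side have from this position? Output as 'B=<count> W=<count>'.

-- B to move --
(0,1): flips 1 -> legal
(0,2): no bracket -> illegal
(1,0): no bracket -> illegal
(1,2): flips 1 -> legal
(1,3): no bracket -> illegal
(2,0): no bracket -> illegal
(2,3): flips 2 -> legal
(2,4): flips 1 -> legal
(2,5): flips 1 -> legal
(2,7): no bracket -> illegal
(3,0): flips 1 -> legal
(3,7): flips 4 -> legal
(4,0): no bracket -> illegal
(4,1): flips 1 -> legal
(4,2): no bracket -> illegal
(4,5): no bracket -> illegal
(4,6): flips 1 -> legal
(4,7): no bracket -> illegal
(5,5): no bracket -> illegal
(6,3): flips 1 -> legal
(7,3): flips 1 -> legal
B mobility = 11
-- W to move --
(1,0): no bracket -> illegal
(1,2): no bracket -> illegal
(1,5): no bracket -> illegal
(1,6): flips 1 -> legal
(1,7): flips 1 -> legal
(2,0): flips 1 -> legal
(2,3): no bracket -> illegal
(2,5): no bracket -> illegal
(2,7): no bracket -> illegal
(3,0): no bracket -> illegal
(3,7): no bracket -> illegal
(4,1): no bracket -> illegal
(4,2): flips 2 -> legal
(4,5): no bracket -> illegal
(5,2): flips 1 -> legal
(5,5): flips 1 -> legal
(5,6): flips 1 -> legal
(6,2): flips 2 -> legal
(6,3): flips 2 -> legal
(6,6): flips 1 -> legal
(7,6): flips 1 -> legal
W mobility = 11

Answer: B=11 W=11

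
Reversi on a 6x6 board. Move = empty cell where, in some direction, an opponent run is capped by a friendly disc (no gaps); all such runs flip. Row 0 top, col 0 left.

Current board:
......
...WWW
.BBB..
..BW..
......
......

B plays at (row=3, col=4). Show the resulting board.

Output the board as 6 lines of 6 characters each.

Place B at (3,4); scan 8 dirs for brackets.
Dir NW: first cell 'B' (not opp) -> no flip
Dir N: first cell '.' (not opp) -> no flip
Dir NE: first cell '.' (not opp) -> no flip
Dir W: opp run (3,3) capped by B -> flip
Dir E: first cell '.' (not opp) -> no flip
Dir SW: first cell '.' (not opp) -> no flip
Dir S: first cell '.' (not opp) -> no flip
Dir SE: first cell '.' (not opp) -> no flip
All flips: (3,3)

Answer: ......
...WWW
.BBB..
..BBB.
......
......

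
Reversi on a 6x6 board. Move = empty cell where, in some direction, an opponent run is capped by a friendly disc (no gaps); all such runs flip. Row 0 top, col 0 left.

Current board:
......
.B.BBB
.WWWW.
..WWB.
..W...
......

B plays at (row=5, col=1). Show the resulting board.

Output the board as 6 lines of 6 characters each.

Place B at (5,1); scan 8 dirs for brackets.
Dir NW: first cell '.' (not opp) -> no flip
Dir N: first cell '.' (not opp) -> no flip
Dir NE: opp run (4,2) (3,3) (2,4) capped by B -> flip
Dir W: first cell '.' (not opp) -> no flip
Dir E: first cell '.' (not opp) -> no flip
Dir SW: edge -> no flip
Dir S: edge -> no flip
Dir SE: edge -> no flip
All flips: (2,4) (3,3) (4,2)

Answer: ......
.B.BBB
.WWWB.
..WBB.
..B...
.B....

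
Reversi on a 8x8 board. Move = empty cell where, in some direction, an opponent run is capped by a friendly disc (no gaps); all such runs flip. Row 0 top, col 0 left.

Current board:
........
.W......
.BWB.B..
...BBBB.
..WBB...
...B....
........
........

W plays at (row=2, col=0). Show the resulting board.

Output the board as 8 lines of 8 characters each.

Place W at (2,0); scan 8 dirs for brackets.
Dir NW: edge -> no flip
Dir N: first cell '.' (not opp) -> no flip
Dir NE: first cell 'W' (not opp) -> no flip
Dir W: edge -> no flip
Dir E: opp run (2,1) capped by W -> flip
Dir SW: edge -> no flip
Dir S: first cell '.' (not opp) -> no flip
Dir SE: first cell '.' (not opp) -> no flip
All flips: (2,1)

Answer: ........
.W......
WWWB.B..
...BBBB.
..WBB...
...B....
........
........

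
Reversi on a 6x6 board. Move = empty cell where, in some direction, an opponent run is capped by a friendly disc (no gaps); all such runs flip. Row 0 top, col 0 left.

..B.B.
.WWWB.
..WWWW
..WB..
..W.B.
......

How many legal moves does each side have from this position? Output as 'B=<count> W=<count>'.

Answer: B=11 W=6

Derivation:
-- B to move --
(0,0): flips 2 -> legal
(0,1): no bracket -> illegal
(0,3): flips 2 -> legal
(1,0): flips 3 -> legal
(1,5): flips 1 -> legal
(2,0): flips 1 -> legal
(2,1): no bracket -> illegal
(3,1): flips 3 -> legal
(3,4): flips 1 -> legal
(3,5): flips 2 -> legal
(4,1): flips 2 -> legal
(4,3): no bracket -> illegal
(5,1): flips 1 -> legal
(5,2): flips 4 -> legal
(5,3): no bracket -> illegal
B mobility = 11
-- W to move --
(0,1): no bracket -> illegal
(0,3): flips 1 -> legal
(0,5): flips 1 -> legal
(1,5): flips 1 -> legal
(3,4): flips 1 -> legal
(3,5): no bracket -> illegal
(4,3): flips 1 -> legal
(4,5): no bracket -> illegal
(5,3): no bracket -> illegal
(5,4): no bracket -> illegal
(5,5): flips 2 -> legal
W mobility = 6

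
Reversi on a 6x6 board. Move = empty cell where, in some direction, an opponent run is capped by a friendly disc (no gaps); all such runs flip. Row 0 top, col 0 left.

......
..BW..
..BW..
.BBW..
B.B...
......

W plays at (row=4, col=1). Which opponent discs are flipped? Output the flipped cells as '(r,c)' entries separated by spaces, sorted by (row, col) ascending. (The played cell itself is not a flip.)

Dir NW: first cell '.' (not opp) -> no flip
Dir N: opp run (3,1), next='.' -> no flip
Dir NE: opp run (3,2) capped by W -> flip
Dir W: opp run (4,0), next=edge -> no flip
Dir E: opp run (4,2), next='.' -> no flip
Dir SW: first cell '.' (not opp) -> no flip
Dir S: first cell '.' (not opp) -> no flip
Dir SE: first cell '.' (not opp) -> no flip

Answer: (3,2)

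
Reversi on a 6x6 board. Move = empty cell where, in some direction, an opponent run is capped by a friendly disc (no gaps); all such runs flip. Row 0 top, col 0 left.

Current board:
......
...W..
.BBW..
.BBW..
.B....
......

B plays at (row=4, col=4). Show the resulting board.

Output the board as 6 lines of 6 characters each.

Answer: ......
...W..
.BBW..
.BBB..
.B..B.
......

Derivation:
Place B at (4,4); scan 8 dirs for brackets.
Dir NW: opp run (3,3) capped by B -> flip
Dir N: first cell '.' (not opp) -> no flip
Dir NE: first cell '.' (not opp) -> no flip
Dir W: first cell '.' (not opp) -> no flip
Dir E: first cell '.' (not opp) -> no flip
Dir SW: first cell '.' (not opp) -> no flip
Dir S: first cell '.' (not opp) -> no flip
Dir SE: first cell '.' (not opp) -> no flip
All flips: (3,3)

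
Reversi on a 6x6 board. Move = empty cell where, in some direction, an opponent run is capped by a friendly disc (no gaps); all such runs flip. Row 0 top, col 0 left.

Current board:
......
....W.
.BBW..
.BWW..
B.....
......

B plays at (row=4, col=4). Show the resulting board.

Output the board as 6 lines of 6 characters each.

Answer: ......
....W.
.BBW..
.BWB..
B...B.
......

Derivation:
Place B at (4,4); scan 8 dirs for brackets.
Dir NW: opp run (3,3) capped by B -> flip
Dir N: first cell '.' (not opp) -> no flip
Dir NE: first cell '.' (not opp) -> no flip
Dir W: first cell '.' (not opp) -> no flip
Dir E: first cell '.' (not opp) -> no flip
Dir SW: first cell '.' (not opp) -> no flip
Dir S: first cell '.' (not opp) -> no flip
Dir SE: first cell '.' (not opp) -> no flip
All flips: (3,3)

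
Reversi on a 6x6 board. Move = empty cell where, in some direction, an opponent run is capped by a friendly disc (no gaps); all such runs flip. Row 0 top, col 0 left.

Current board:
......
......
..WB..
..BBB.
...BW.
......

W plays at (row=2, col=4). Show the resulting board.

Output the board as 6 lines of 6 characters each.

Answer: ......
......
..WWW.
..BBW.
...BW.
......

Derivation:
Place W at (2,4); scan 8 dirs for brackets.
Dir NW: first cell '.' (not opp) -> no flip
Dir N: first cell '.' (not opp) -> no flip
Dir NE: first cell '.' (not opp) -> no flip
Dir W: opp run (2,3) capped by W -> flip
Dir E: first cell '.' (not opp) -> no flip
Dir SW: opp run (3,3), next='.' -> no flip
Dir S: opp run (3,4) capped by W -> flip
Dir SE: first cell '.' (not opp) -> no flip
All flips: (2,3) (3,4)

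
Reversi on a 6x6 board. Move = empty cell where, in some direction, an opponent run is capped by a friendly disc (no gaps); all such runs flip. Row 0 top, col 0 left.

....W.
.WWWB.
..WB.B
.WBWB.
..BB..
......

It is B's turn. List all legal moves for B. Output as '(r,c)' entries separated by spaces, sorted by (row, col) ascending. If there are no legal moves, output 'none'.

Answer: (0,1) (0,2) (0,3) (1,0) (2,0) (2,1) (2,4) (3,0)

Derivation:
(0,0): no bracket -> illegal
(0,1): flips 1 -> legal
(0,2): flips 2 -> legal
(0,3): flips 1 -> legal
(0,5): no bracket -> illegal
(1,0): flips 3 -> legal
(1,5): no bracket -> illegal
(2,0): flips 1 -> legal
(2,1): flips 1 -> legal
(2,4): flips 1 -> legal
(3,0): flips 1 -> legal
(4,0): no bracket -> illegal
(4,1): no bracket -> illegal
(4,4): no bracket -> illegal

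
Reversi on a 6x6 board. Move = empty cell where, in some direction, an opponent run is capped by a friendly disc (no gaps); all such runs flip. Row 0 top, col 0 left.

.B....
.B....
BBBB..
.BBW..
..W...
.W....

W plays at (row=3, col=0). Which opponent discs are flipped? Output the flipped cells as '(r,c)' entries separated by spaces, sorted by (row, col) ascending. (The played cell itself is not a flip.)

Answer: (3,1) (3,2)

Derivation:
Dir NW: edge -> no flip
Dir N: opp run (2,0), next='.' -> no flip
Dir NE: opp run (2,1), next='.' -> no flip
Dir W: edge -> no flip
Dir E: opp run (3,1) (3,2) capped by W -> flip
Dir SW: edge -> no flip
Dir S: first cell '.' (not opp) -> no flip
Dir SE: first cell '.' (not opp) -> no flip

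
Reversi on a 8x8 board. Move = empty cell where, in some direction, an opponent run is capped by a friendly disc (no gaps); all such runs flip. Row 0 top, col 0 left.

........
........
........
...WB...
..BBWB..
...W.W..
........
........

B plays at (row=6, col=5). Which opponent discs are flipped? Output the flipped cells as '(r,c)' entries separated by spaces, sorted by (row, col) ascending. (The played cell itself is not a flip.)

Dir NW: first cell '.' (not opp) -> no flip
Dir N: opp run (5,5) capped by B -> flip
Dir NE: first cell '.' (not opp) -> no flip
Dir W: first cell '.' (not opp) -> no flip
Dir E: first cell '.' (not opp) -> no flip
Dir SW: first cell '.' (not opp) -> no flip
Dir S: first cell '.' (not opp) -> no flip
Dir SE: first cell '.' (not opp) -> no flip

Answer: (5,5)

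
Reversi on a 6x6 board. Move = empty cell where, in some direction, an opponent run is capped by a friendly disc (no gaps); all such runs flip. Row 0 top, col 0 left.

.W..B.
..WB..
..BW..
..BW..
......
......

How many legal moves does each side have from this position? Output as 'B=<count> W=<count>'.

Answer: B=7 W=7

Derivation:
-- B to move --
(0,0): no bracket -> illegal
(0,2): flips 1 -> legal
(0,3): no bracket -> illegal
(1,0): no bracket -> illegal
(1,1): flips 1 -> legal
(1,4): flips 1 -> legal
(2,1): no bracket -> illegal
(2,4): flips 1 -> legal
(3,4): flips 1 -> legal
(4,2): no bracket -> illegal
(4,3): flips 2 -> legal
(4,4): flips 1 -> legal
B mobility = 7
-- W to move --
(0,2): no bracket -> illegal
(0,3): flips 1 -> legal
(0,5): no bracket -> illegal
(1,1): flips 1 -> legal
(1,4): flips 1 -> legal
(1,5): no bracket -> illegal
(2,1): flips 1 -> legal
(2,4): no bracket -> illegal
(3,1): flips 1 -> legal
(4,1): flips 1 -> legal
(4,2): flips 2 -> legal
(4,3): no bracket -> illegal
W mobility = 7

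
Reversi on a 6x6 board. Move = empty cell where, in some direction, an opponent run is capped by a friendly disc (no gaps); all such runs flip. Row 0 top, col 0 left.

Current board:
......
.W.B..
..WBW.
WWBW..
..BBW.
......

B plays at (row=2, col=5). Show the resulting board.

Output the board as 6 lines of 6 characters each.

Place B at (2,5); scan 8 dirs for brackets.
Dir NW: first cell '.' (not opp) -> no flip
Dir N: first cell '.' (not opp) -> no flip
Dir NE: edge -> no flip
Dir W: opp run (2,4) capped by B -> flip
Dir E: edge -> no flip
Dir SW: first cell '.' (not opp) -> no flip
Dir S: first cell '.' (not opp) -> no flip
Dir SE: edge -> no flip
All flips: (2,4)

Answer: ......
.W.B..
..WBBB
WWBW..
..BBW.
......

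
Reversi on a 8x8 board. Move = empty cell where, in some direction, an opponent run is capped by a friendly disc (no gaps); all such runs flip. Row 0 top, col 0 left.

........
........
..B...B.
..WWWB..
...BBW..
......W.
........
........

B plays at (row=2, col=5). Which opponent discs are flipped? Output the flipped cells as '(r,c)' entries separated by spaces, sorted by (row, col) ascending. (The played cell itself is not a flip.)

Dir NW: first cell '.' (not opp) -> no flip
Dir N: first cell '.' (not opp) -> no flip
Dir NE: first cell '.' (not opp) -> no flip
Dir W: first cell '.' (not opp) -> no flip
Dir E: first cell 'B' (not opp) -> no flip
Dir SW: opp run (3,4) capped by B -> flip
Dir S: first cell 'B' (not opp) -> no flip
Dir SE: first cell '.' (not opp) -> no flip

Answer: (3,4)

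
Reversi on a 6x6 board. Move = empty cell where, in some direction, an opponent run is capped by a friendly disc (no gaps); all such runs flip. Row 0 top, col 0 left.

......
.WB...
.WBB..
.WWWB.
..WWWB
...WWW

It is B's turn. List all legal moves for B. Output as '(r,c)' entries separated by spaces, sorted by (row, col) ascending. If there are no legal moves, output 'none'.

(0,0): flips 1 -> legal
(0,1): no bracket -> illegal
(0,2): no bracket -> illegal
(1,0): flips 1 -> legal
(2,0): flips 1 -> legal
(2,4): no bracket -> illegal
(3,0): flips 4 -> legal
(3,5): no bracket -> illegal
(4,0): flips 1 -> legal
(4,1): flips 4 -> legal
(5,1): no bracket -> illegal
(5,2): flips 3 -> legal

Answer: (0,0) (1,0) (2,0) (3,0) (4,0) (4,1) (5,2)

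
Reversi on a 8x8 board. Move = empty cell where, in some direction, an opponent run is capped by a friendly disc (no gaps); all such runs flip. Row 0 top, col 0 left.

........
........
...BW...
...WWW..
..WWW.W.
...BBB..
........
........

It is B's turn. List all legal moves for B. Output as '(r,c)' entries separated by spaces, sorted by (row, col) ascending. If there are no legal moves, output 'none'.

(1,3): no bracket -> illegal
(1,4): flips 3 -> legal
(1,5): no bracket -> illegal
(2,2): flips 2 -> legal
(2,5): flips 1 -> legal
(2,6): flips 2 -> legal
(3,1): flips 1 -> legal
(3,2): flips 1 -> legal
(3,6): no bracket -> illegal
(3,7): flips 1 -> legal
(4,1): no bracket -> illegal
(4,5): flips 1 -> legal
(4,7): no bracket -> illegal
(5,1): no bracket -> illegal
(5,2): no bracket -> illegal
(5,6): no bracket -> illegal
(5,7): no bracket -> illegal

Answer: (1,4) (2,2) (2,5) (2,6) (3,1) (3,2) (3,7) (4,5)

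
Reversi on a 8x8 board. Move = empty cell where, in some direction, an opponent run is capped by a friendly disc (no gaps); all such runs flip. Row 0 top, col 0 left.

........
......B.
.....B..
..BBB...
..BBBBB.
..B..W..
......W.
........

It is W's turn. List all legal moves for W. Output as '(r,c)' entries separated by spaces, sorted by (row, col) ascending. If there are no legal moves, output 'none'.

Answer: (2,2) (3,5) (3,7)

Derivation:
(0,5): no bracket -> illegal
(0,6): no bracket -> illegal
(0,7): no bracket -> illegal
(1,4): no bracket -> illegal
(1,5): no bracket -> illegal
(1,7): no bracket -> illegal
(2,1): no bracket -> illegal
(2,2): flips 2 -> legal
(2,3): no bracket -> illegal
(2,4): no bracket -> illegal
(2,6): no bracket -> illegal
(2,7): no bracket -> illegal
(3,1): no bracket -> illegal
(3,5): flips 1 -> legal
(3,6): no bracket -> illegal
(3,7): flips 1 -> legal
(4,1): no bracket -> illegal
(4,7): no bracket -> illegal
(5,1): no bracket -> illegal
(5,3): no bracket -> illegal
(5,4): no bracket -> illegal
(5,6): no bracket -> illegal
(5,7): no bracket -> illegal
(6,1): no bracket -> illegal
(6,2): no bracket -> illegal
(6,3): no bracket -> illegal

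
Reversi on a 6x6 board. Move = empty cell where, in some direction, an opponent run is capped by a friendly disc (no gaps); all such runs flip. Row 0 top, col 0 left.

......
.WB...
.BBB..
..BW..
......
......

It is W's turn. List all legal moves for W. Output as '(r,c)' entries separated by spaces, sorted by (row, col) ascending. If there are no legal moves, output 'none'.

(0,1): no bracket -> illegal
(0,2): no bracket -> illegal
(0,3): no bracket -> illegal
(1,0): no bracket -> illegal
(1,3): flips 2 -> legal
(1,4): no bracket -> illegal
(2,0): no bracket -> illegal
(2,4): no bracket -> illegal
(3,0): no bracket -> illegal
(3,1): flips 2 -> legal
(3,4): no bracket -> illegal
(4,1): no bracket -> illegal
(4,2): no bracket -> illegal
(4,3): no bracket -> illegal

Answer: (1,3) (3,1)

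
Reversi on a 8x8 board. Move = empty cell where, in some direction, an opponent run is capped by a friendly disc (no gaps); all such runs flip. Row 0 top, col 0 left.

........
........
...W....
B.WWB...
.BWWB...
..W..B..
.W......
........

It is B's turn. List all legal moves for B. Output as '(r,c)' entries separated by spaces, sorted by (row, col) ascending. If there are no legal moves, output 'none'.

Answer: (1,2) (1,4) (2,2) (3,1) (6,3) (7,0)

Derivation:
(1,2): flips 1 -> legal
(1,3): no bracket -> illegal
(1,4): flips 2 -> legal
(2,1): no bracket -> illegal
(2,2): flips 1 -> legal
(2,4): no bracket -> illegal
(3,1): flips 2 -> legal
(5,0): no bracket -> illegal
(5,1): no bracket -> illegal
(5,3): no bracket -> illegal
(5,4): no bracket -> illegal
(6,0): no bracket -> illegal
(6,2): no bracket -> illegal
(6,3): flips 1 -> legal
(7,0): flips 3 -> legal
(7,1): no bracket -> illegal
(7,2): no bracket -> illegal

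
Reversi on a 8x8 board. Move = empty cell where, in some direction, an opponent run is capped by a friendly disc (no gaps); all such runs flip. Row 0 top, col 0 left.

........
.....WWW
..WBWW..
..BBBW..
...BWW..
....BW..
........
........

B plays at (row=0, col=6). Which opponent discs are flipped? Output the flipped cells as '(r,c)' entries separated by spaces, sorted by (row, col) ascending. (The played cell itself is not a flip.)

Dir NW: edge -> no flip
Dir N: edge -> no flip
Dir NE: edge -> no flip
Dir W: first cell '.' (not opp) -> no flip
Dir E: first cell '.' (not opp) -> no flip
Dir SW: opp run (1,5) (2,4) capped by B -> flip
Dir S: opp run (1,6), next='.' -> no flip
Dir SE: opp run (1,7), next=edge -> no flip

Answer: (1,5) (2,4)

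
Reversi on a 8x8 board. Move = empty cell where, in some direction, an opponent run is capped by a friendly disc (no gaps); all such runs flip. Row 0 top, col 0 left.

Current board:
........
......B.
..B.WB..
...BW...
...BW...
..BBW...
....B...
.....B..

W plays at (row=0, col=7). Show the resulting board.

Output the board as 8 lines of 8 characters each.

Answer: .......W
......W.
..B.WW..
...BW...
...BW...
..BBW...
....B...
.....B..

Derivation:
Place W at (0,7); scan 8 dirs for brackets.
Dir NW: edge -> no flip
Dir N: edge -> no flip
Dir NE: edge -> no flip
Dir W: first cell '.' (not opp) -> no flip
Dir E: edge -> no flip
Dir SW: opp run (1,6) (2,5) capped by W -> flip
Dir S: first cell '.' (not opp) -> no flip
Dir SE: edge -> no flip
All flips: (1,6) (2,5)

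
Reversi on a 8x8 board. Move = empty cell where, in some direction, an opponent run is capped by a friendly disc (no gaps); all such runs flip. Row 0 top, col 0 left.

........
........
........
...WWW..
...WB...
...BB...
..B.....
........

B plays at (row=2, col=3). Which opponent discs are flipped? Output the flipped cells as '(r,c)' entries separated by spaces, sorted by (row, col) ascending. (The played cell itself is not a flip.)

Dir NW: first cell '.' (not opp) -> no flip
Dir N: first cell '.' (not opp) -> no flip
Dir NE: first cell '.' (not opp) -> no flip
Dir W: first cell '.' (not opp) -> no flip
Dir E: first cell '.' (not opp) -> no flip
Dir SW: first cell '.' (not opp) -> no flip
Dir S: opp run (3,3) (4,3) capped by B -> flip
Dir SE: opp run (3,4), next='.' -> no flip

Answer: (3,3) (4,3)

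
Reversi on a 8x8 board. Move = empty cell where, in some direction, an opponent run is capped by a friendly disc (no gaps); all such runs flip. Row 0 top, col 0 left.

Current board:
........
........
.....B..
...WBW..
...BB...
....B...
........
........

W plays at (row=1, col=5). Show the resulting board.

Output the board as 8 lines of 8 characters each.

Answer: ........
.....W..
.....W..
...WBW..
...BB...
....B...
........
........

Derivation:
Place W at (1,5); scan 8 dirs for brackets.
Dir NW: first cell '.' (not opp) -> no flip
Dir N: first cell '.' (not opp) -> no flip
Dir NE: first cell '.' (not opp) -> no flip
Dir W: first cell '.' (not opp) -> no flip
Dir E: first cell '.' (not opp) -> no flip
Dir SW: first cell '.' (not opp) -> no flip
Dir S: opp run (2,5) capped by W -> flip
Dir SE: first cell '.' (not opp) -> no flip
All flips: (2,5)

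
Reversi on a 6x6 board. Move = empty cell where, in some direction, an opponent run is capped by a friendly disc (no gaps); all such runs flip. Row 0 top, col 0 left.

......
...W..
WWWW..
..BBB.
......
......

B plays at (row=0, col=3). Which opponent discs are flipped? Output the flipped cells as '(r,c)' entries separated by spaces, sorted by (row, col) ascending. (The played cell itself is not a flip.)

Answer: (1,3) (2,3)

Derivation:
Dir NW: edge -> no flip
Dir N: edge -> no flip
Dir NE: edge -> no flip
Dir W: first cell '.' (not opp) -> no flip
Dir E: first cell '.' (not opp) -> no flip
Dir SW: first cell '.' (not opp) -> no flip
Dir S: opp run (1,3) (2,3) capped by B -> flip
Dir SE: first cell '.' (not opp) -> no flip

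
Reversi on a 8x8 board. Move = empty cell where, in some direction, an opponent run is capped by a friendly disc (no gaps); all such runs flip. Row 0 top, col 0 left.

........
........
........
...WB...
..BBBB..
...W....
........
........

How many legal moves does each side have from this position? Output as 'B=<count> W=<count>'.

-- B to move --
(2,2): flips 1 -> legal
(2,3): flips 1 -> legal
(2,4): flips 1 -> legal
(3,2): flips 1 -> legal
(5,2): no bracket -> illegal
(5,4): no bracket -> illegal
(6,2): flips 1 -> legal
(6,3): flips 1 -> legal
(6,4): flips 1 -> legal
B mobility = 7
-- W to move --
(2,3): no bracket -> illegal
(2,4): no bracket -> illegal
(2,5): no bracket -> illegal
(3,1): flips 1 -> legal
(3,2): no bracket -> illegal
(3,5): flips 2 -> legal
(3,6): no bracket -> illegal
(4,1): no bracket -> illegal
(4,6): no bracket -> illegal
(5,1): flips 1 -> legal
(5,2): no bracket -> illegal
(5,4): no bracket -> illegal
(5,5): flips 1 -> legal
(5,6): no bracket -> illegal
W mobility = 4

Answer: B=7 W=4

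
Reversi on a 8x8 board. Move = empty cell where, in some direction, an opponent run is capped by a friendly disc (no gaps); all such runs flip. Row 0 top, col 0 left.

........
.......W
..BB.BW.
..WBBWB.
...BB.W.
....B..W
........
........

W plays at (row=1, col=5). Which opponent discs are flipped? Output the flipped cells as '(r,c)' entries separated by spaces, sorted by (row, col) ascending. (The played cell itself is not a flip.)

Dir NW: first cell '.' (not opp) -> no flip
Dir N: first cell '.' (not opp) -> no flip
Dir NE: first cell '.' (not opp) -> no flip
Dir W: first cell '.' (not opp) -> no flip
Dir E: first cell '.' (not opp) -> no flip
Dir SW: first cell '.' (not opp) -> no flip
Dir S: opp run (2,5) capped by W -> flip
Dir SE: first cell 'W' (not opp) -> no flip

Answer: (2,5)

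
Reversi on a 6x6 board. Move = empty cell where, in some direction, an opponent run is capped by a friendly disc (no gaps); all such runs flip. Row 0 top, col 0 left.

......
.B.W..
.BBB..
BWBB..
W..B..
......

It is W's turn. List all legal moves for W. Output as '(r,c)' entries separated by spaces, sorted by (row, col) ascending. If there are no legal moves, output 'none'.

(0,0): no bracket -> illegal
(0,1): flips 2 -> legal
(0,2): no bracket -> illegal
(1,0): no bracket -> illegal
(1,2): no bracket -> illegal
(1,4): no bracket -> illegal
(2,0): flips 1 -> legal
(2,4): no bracket -> illegal
(3,4): flips 2 -> legal
(4,1): no bracket -> illegal
(4,2): no bracket -> illegal
(4,4): no bracket -> illegal
(5,2): no bracket -> illegal
(5,3): flips 3 -> legal
(5,4): no bracket -> illegal

Answer: (0,1) (2,0) (3,4) (5,3)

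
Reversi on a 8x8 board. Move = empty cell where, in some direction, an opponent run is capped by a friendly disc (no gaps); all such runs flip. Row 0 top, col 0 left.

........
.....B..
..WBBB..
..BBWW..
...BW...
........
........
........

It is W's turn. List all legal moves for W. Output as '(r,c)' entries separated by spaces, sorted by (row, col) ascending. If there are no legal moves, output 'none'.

Answer: (0,5) (1,2) (1,3) (1,4) (1,6) (2,6) (3,1) (4,2) (5,2)

Derivation:
(0,4): no bracket -> illegal
(0,5): flips 2 -> legal
(0,6): no bracket -> illegal
(1,2): flips 1 -> legal
(1,3): flips 1 -> legal
(1,4): flips 1 -> legal
(1,6): flips 1 -> legal
(2,1): no bracket -> illegal
(2,6): flips 3 -> legal
(3,1): flips 2 -> legal
(3,6): no bracket -> illegal
(4,1): no bracket -> illegal
(4,2): flips 2 -> legal
(5,2): flips 1 -> legal
(5,3): no bracket -> illegal
(5,4): no bracket -> illegal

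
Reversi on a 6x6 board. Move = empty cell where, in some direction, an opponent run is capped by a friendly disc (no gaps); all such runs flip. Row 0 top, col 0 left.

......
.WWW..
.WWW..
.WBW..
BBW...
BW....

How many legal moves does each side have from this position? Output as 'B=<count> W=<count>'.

Answer: B=9 W=1

Derivation:
-- B to move --
(0,0): no bracket -> illegal
(0,1): flips 3 -> legal
(0,2): flips 2 -> legal
(0,3): no bracket -> illegal
(0,4): flips 3 -> legal
(1,0): flips 1 -> legal
(1,4): flips 1 -> legal
(2,0): no bracket -> illegal
(2,4): no bracket -> illegal
(3,0): flips 1 -> legal
(3,4): flips 1 -> legal
(4,3): flips 1 -> legal
(4,4): no bracket -> illegal
(5,2): flips 2 -> legal
(5,3): no bracket -> illegal
B mobility = 9
-- W to move --
(3,0): no bracket -> illegal
(4,3): flips 1 -> legal
(5,2): no bracket -> illegal
W mobility = 1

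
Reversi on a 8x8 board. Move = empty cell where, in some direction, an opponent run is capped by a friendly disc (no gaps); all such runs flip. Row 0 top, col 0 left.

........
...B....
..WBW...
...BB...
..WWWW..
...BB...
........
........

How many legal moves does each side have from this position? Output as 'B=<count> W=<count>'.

-- B to move --
(1,1): flips 1 -> legal
(1,2): no bracket -> illegal
(1,4): flips 1 -> legal
(1,5): flips 1 -> legal
(2,1): flips 1 -> legal
(2,5): flips 1 -> legal
(3,1): flips 2 -> legal
(3,2): flips 1 -> legal
(3,5): flips 2 -> legal
(3,6): flips 1 -> legal
(4,1): no bracket -> illegal
(4,6): no bracket -> illegal
(5,1): flips 1 -> legal
(5,2): flips 1 -> legal
(5,5): flips 1 -> legal
(5,6): flips 1 -> legal
B mobility = 13
-- W to move --
(0,2): flips 1 -> legal
(0,3): flips 3 -> legal
(0,4): flips 1 -> legal
(1,2): flips 2 -> legal
(1,4): no bracket -> illegal
(2,5): flips 1 -> legal
(3,2): no bracket -> illegal
(3,5): no bracket -> illegal
(5,2): no bracket -> illegal
(5,5): no bracket -> illegal
(6,2): flips 1 -> legal
(6,3): flips 2 -> legal
(6,4): flips 2 -> legal
(6,5): flips 1 -> legal
W mobility = 9

Answer: B=13 W=9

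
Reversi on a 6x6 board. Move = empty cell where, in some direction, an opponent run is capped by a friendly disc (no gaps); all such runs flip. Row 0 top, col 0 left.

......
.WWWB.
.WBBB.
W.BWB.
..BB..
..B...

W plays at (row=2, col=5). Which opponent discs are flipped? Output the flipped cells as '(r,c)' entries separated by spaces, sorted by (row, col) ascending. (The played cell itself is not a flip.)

Answer: (2,2) (2,3) (2,4)

Derivation:
Dir NW: opp run (1,4), next='.' -> no flip
Dir N: first cell '.' (not opp) -> no flip
Dir NE: edge -> no flip
Dir W: opp run (2,4) (2,3) (2,2) capped by W -> flip
Dir E: edge -> no flip
Dir SW: opp run (3,4) (4,3) (5,2), next=edge -> no flip
Dir S: first cell '.' (not opp) -> no flip
Dir SE: edge -> no flip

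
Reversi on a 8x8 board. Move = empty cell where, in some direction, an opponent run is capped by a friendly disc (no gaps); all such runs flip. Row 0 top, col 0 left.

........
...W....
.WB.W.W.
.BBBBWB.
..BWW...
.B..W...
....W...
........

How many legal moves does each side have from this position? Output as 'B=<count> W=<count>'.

Answer: B=13 W=9

Derivation:
-- B to move --
(0,2): no bracket -> illegal
(0,3): no bracket -> illegal
(0,4): flips 1 -> legal
(1,0): flips 1 -> legal
(1,1): flips 1 -> legal
(1,2): no bracket -> illegal
(1,4): flips 1 -> legal
(1,5): flips 1 -> legal
(1,6): flips 1 -> legal
(1,7): no bracket -> illegal
(2,0): flips 1 -> legal
(2,3): no bracket -> illegal
(2,5): no bracket -> illegal
(2,7): no bracket -> illegal
(3,0): no bracket -> illegal
(3,7): no bracket -> illegal
(4,5): flips 2 -> legal
(4,6): no bracket -> illegal
(5,2): flips 1 -> legal
(5,3): flips 1 -> legal
(5,5): flips 1 -> legal
(6,3): no bracket -> illegal
(6,5): flips 2 -> legal
(7,3): no bracket -> illegal
(7,4): flips 3 -> legal
(7,5): no bracket -> illegal
B mobility = 13
-- W to move --
(1,1): flips 2 -> legal
(1,2): no bracket -> illegal
(2,0): no bracket -> illegal
(2,3): flips 2 -> legal
(2,5): flips 1 -> legal
(2,7): no bracket -> illegal
(3,0): flips 4 -> legal
(3,7): flips 1 -> legal
(4,0): flips 2 -> legal
(4,1): flips 2 -> legal
(4,5): no bracket -> illegal
(4,6): flips 1 -> legal
(4,7): no bracket -> illegal
(5,0): no bracket -> illegal
(5,2): no bracket -> illegal
(5,3): no bracket -> illegal
(6,0): flips 3 -> legal
(6,1): no bracket -> illegal
(6,2): no bracket -> illegal
W mobility = 9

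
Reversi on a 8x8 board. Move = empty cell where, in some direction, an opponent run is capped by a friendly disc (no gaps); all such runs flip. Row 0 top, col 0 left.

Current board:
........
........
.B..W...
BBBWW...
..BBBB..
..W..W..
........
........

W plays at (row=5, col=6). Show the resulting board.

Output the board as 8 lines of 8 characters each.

Place W at (5,6); scan 8 dirs for brackets.
Dir NW: opp run (4,5) capped by W -> flip
Dir N: first cell '.' (not opp) -> no flip
Dir NE: first cell '.' (not opp) -> no flip
Dir W: first cell 'W' (not opp) -> no flip
Dir E: first cell '.' (not opp) -> no flip
Dir SW: first cell '.' (not opp) -> no flip
Dir S: first cell '.' (not opp) -> no flip
Dir SE: first cell '.' (not opp) -> no flip
All flips: (4,5)

Answer: ........
........
.B..W...
BBBWW...
..BBBW..
..W..WW.
........
........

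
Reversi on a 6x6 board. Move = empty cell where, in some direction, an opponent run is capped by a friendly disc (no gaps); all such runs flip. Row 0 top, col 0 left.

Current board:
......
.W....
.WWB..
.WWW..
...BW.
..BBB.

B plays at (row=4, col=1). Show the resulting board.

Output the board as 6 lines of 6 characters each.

Place B at (4,1); scan 8 dirs for brackets.
Dir NW: first cell '.' (not opp) -> no flip
Dir N: opp run (3,1) (2,1) (1,1), next='.' -> no flip
Dir NE: opp run (3,2) capped by B -> flip
Dir W: first cell '.' (not opp) -> no flip
Dir E: first cell '.' (not opp) -> no flip
Dir SW: first cell '.' (not opp) -> no flip
Dir S: first cell '.' (not opp) -> no flip
Dir SE: first cell 'B' (not opp) -> no flip
All flips: (3,2)

Answer: ......
.W....
.WWB..
.WBW..
.B.BW.
..BBB.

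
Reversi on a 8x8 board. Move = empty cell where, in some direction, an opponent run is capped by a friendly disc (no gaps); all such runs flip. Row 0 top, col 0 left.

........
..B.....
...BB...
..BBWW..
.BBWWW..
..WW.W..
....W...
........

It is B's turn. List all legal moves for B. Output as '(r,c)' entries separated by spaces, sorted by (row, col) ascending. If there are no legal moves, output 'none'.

(2,5): no bracket -> illegal
(2,6): no bracket -> illegal
(3,6): flips 2 -> legal
(4,6): flips 4 -> legal
(5,1): no bracket -> illegal
(5,4): flips 3 -> legal
(5,6): flips 2 -> legal
(6,1): no bracket -> illegal
(6,2): flips 1 -> legal
(6,3): flips 3 -> legal
(6,5): no bracket -> illegal
(6,6): flips 2 -> legal
(7,3): no bracket -> illegal
(7,4): no bracket -> illegal
(7,5): flips 2 -> legal

Answer: (3,6) (4,6) (5,4) (5,6) (6,2) (6,3) (6,6) (7,5)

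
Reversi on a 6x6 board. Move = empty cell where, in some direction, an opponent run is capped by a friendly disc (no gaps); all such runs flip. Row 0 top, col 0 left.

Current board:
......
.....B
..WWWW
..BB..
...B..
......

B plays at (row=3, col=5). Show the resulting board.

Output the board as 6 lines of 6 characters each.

Place B at (3,5); scan 8 dirs for brackets.
Dir NW: opp run (2,4), next='.' -> no flip
Dir N: opp run (2,5) capped by B -> flip
Dir NE: edge -> no flip
Dir W: first cell '.' (not opp) -> no flip
Dir E: edge -> no flip
Dir SW: first cell '.' (not opp) -> no flip
Dir S: first cell '.' (not opp) -> no flip
Dir SE: edge -> no flip
All flips: (2,5)

Answer: ......
.....B
..WWWB
..BB.B
...B..
......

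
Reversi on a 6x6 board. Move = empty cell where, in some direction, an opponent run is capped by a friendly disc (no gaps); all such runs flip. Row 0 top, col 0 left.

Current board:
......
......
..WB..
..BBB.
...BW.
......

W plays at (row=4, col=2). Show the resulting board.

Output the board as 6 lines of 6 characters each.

Answer: ......
......
..WB..
..WBB.
..WWW.
......

Derivation:
Place W at (4,2); scan 8 dirs for brackets.
Dir NW: first cell '.' (not opp) -> no flip
Dir N: opp run (3,2) capped by W -> flip
Dir NE: opp run (3,3), next='.' -> no flip
Dir W: first cell '.' (not opp) -> no flip
Dir E: opp run (4,3) capped by W -> flip
Dir SW: first cell '.' (not opp) -> no flip
Dir S: first cell '.' (not opp) -> no flip
Dir SE: first cell '.' (not opp) -> no flip
All flips: (3,2) (4,3)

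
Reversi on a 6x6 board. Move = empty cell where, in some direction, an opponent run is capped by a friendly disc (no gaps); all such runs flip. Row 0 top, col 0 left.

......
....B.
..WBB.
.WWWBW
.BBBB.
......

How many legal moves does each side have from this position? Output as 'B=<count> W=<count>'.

Answer: B=5 W=10

Derivation:
-- B to move --
(1,1): flips 2 -> legal
(1,2): flips 2 -> legal
(1,3): no bracket -> illegal
(2,0): flips 1 -> legal
(2,1): flips 3 -> legal
(2,5): no bracket -> illegal
(3,0): flips 3 -> legal
(4,0): no bracket -> illegal
(4,5): no bracket -> illegal
B mobility = 5
-- W to move --
(0,3): no bracket -> illegal
(0,4): no bracket -> illegal
(0,5): flips 2 -> legal
(1,2): no bracket -> illegal
(1,3): flips 2 -> legal
(1,5): flips 1 -> legal
(2,5): flips 2 -> legal
(3,0): no bracket -> illegal
(4,0): no bracket -> illegal
(4,5): no bracket -> illegal
(5,0): flips 1 -> legal
(5,1): flips 2 -> legal
(5,2): flips 1 -> legal
(5,3): flips 3 -> legal
(5,4): flips 1 -> legal
(5,5): flips 1 -> legal
W mobility = 10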